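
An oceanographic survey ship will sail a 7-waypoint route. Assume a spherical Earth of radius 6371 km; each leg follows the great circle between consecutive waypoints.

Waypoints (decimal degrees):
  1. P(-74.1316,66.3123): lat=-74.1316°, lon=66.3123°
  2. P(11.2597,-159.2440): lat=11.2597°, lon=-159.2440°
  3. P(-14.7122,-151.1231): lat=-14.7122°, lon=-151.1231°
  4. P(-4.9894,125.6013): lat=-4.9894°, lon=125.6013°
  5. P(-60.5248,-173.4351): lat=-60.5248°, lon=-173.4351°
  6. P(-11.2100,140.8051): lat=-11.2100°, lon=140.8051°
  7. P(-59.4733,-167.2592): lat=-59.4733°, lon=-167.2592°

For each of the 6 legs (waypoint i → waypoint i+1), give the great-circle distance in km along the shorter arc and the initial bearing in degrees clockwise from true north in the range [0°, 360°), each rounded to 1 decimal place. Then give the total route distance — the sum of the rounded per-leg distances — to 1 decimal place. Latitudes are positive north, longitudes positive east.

Leg 1: φ1=-1.2938405, φ2=0.1965188, Δφ=1.4903593, Δλ=-3.9367001 rad; a=sin²(Δφ/2)+cosφ1·cosφ2·sin²(Δλ/2)=0.6877937426; c=2·atan2(√a, √(1-a))=1.955826915; dist=6371·c=12460.573 ≈ 12460.6 km; running total=12460.6 km
Leg 1 bearing: y=sinΔλ·cosφ2=0.70019711, x=cosφ1·sinφ2-sinφ1·cosφ2·cosΔλ=-0.60717218; θ=atan2(y, x)=130.9300° ≈ 130.9°
Leg 2: φ1=0.1965188, φ2=-0.2567763, Δφ=-0.4532952, Δλ=0.1417364 rad; a=sin²(Δφ/2)+cosφ1·cosφ2·sin²(Δλ/2)=0.0552517070; c=2·atan2(√a, √(1-a))=0.474554044; dist=6371·c=3023.384 ≈ 3023.4 km; running total=15484.0 km
Leg 2 bearing: y=sinΔλ·cosφ2=0.13663089, x=cosφ1·sinφ2-sinφ1·cosφ2·cosΔλ=-0.43603649; θ=atan2(y, x)=162.6018° ≈ 162.6°
Leg 3: φ1=-0.2567763, φ2=-0.0870815, Δφ=0.1696949, Δλ=4.8297519 rad; a=sin²(Δφ/2)+cosφ1·cosφ2·sin²(Δλ/2)=0.4325434639; c=2·atan2(√a, √(1-a))=1.435470595; dist=6371·c=9145.383 ≈ 9145.4 km; running total=24629.4 km
Leg 3 bearing: y=sinΔλ·cosφ2=-0.98935775, x=cosφ1·sinφ2-sinφ1·cosφ2·cosΔλ=-0.05449508; θ=atan2(y, x)=-93.1527° <0 so +360° → 266.8473° ≈ 266.8°
Leg 4: φ1=-0.0870815, φ2=-1.0563570, Δφ=-0.9692756, Δλ=-5.2191698 rad; a=sin²(Δφ/2)+cosφ1·cosφ2·sin²(Δλ/2)=0.3431839770; c=2·atan2(√a, √(1-a))=1.251780658; dist=6371·c=7975.095 ≈ 7975.1 km; running total=32604.5 km
Leg 4 bearing: y=sinΔλ·cosφ2=0.43020218, x=cosφ1·sinφ2-sinφ1·cosφ2·cosΔλ=-0.84649928; θ=atan2(y, x)=153.0597° ≈ 153.1°
Leg 5: φ1=-1.0563570, φ2=-0.1956514, Δφ=0.8607056, Δλ=5.4845261 rad; a=sin²(Δφ/2)+cosφ1·cosφ2·sin²(Δλ/2)=0.2470103942; c=2·atan2(√a, √(1-a))=1.040279481; dist=6371·c=6627.621 ≈ 6627.6 km; running total=39232.1 km
Leg 5 bearing: y=sinΔλ·cosφ2=-0.70275285, x=cosφ1·sinφ2-sinφ1·cosφ2·cosΔλ=0.50012345; θ=atan2(y, x)=-54.5619° <0 so +360° → 305.4381° ≈ 305.4°
Leg 6: φ1=-0.1956514, φ2=-1.0380049, Δφ=-0.8423535, Δλ=-5.3767363 rad; a=sin²(Δφ/2)+cosφ1·cosφ2·sin²(Δλ/2)=0.2626736885; c=2·atan2(√a, √(1-a))=1.076227006; dist=6371·c=6856.642 ≈ 6856.6 km; running total=46088.7 km
Leg 6 bearing: y=sinΔλ·cosφ2=0.39991085, x=cosφ1·sinφ2-sinφ1·cosφ2·cosΔλ=-0.78407666; θ=atan2(y, x)=152.9766° ≈ 153.0°

Leg 1: dist=12460.6 km, bearing=130.9°
Leg 2: dist=3023.4 km, bearing=162.6°
Leg 3: dist=9145.4 km, bearing=266.8°
Leg 4: dist=7975.1 km, bearing=153.1°
Leg 5: dist=6627.6 km, bearing=305.4°
Leg 6: dist=6856.6 km, bearing=153.0°
Total: 46088.7 km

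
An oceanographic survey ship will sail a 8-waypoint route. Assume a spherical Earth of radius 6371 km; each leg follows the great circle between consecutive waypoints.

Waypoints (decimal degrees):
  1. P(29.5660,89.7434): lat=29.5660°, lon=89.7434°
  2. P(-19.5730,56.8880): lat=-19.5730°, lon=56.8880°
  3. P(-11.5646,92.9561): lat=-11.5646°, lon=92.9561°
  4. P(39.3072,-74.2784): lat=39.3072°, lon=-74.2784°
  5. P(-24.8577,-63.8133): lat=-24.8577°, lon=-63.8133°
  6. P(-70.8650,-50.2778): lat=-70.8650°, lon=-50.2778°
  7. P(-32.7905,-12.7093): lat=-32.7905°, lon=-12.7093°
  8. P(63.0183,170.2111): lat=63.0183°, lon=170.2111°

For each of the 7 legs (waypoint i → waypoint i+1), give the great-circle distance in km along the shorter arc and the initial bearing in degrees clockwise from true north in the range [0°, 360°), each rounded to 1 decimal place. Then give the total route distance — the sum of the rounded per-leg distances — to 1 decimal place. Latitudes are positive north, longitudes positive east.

Leg 1: φ1=0.5160240, φ2=-0.3416133, Δφ=-0.8576373, Δλ=-0.5734349 rad; a=sin²(Δφ/2)+cosφ1·cosφ2·sin²(Δλ/2)=0.2384317360; c=2·atan2(√a, √(1-a))=1.020269220; dist=6371·c=6500.135 ≈ 6500.1 km; running total=6500.1 km
Leg 1 bearing: y=sinΔλ·cosφ2=-0.51117138, x=cosφ1·sinφ2-sinφ1·cosφ2·cosΔλ=-0.68193254; θ=atan2(y, x)=-143.1451° <0 so +360° → 216.8549° ≈ 216.9°
Leg 2: φ1=-0.3416133, φ2=-0.2018403, Δφ=0.1397729, Δλ=0.6295071 rad; a=sin²(Δφ/2)+cosφ1·cosφ2·sin²(Δλ/2)=0.0933459224; c=2·atan2(√a, √(1-a))=0.620980853; dist=6371·c=3956.269 ≈ 3956.3 km; running total=10456.4 km
Leg 2 bearing: y=sinΔλ·cosφ2=0.57679444, x=cosφ1·sinφ2-sinφ1·cosφ2·cosΔλ=0.07640690; θ=atan2(y, x)=82.4541° ≈ 82.5°
Leg 3: φ1=-0.2018403, φ2=0.6860401, Δφ=0.8878804, Δλ=-2.9187926 rad; a=sin²(Δφ/2)+cosφ1·cosφ2·sin²(Δλ/2)=0.9331553295; c=2·atan2(√a, √(1-a))=2.618564670; dist=6371·c=16682.876 ≈ 16682.9 km; running total=27139.3 km
Leg 3 bearing: y=sinΔλ·cosφ2=-0.17097114, x=cosφ1·sinφ2-sinφ1·cosφ2·cosΔλ=0.46933433; θ=atan2(y, x)=-20.0159° <0 so +360° → 339.9841° ≈ 340.0°
Leg 4: φ1=0.6860401, φ2=-0.4338487, Δφ=-1.1198888, Δλ=0.1826505 rad; a=sin²(Δφ/2)+cosφ1·cosφ2·sin²(Δλ/2)=0.2879479740; c=2·atan2(√a, √(1-a))=1.132823998; dist=6371·c=7217.222 ≈ 7217.2 km; running total=34356.5 km
Leg 4 bearing: y=sinΔλ·cosφ2=0.16480878, x=cosφ1·sinφ2-sinφ1·cosφ2·cosΔλ=-0.89049077; θ=atan2(y, x)=169.5146° ≈ 169.5°
Leg 5: φ1=-0.4338487, φ2=-1.2368276, Δφ=-0.8029789, Δλ=0.2362390 rad; a=sin²(Δφ/2)+cosφ1·cosφ2·sin²(Δλ/2)=0.1568471377; c=2·atan2(√a, √(1-a))=0.814398874; dist=6371·c=5188.535 ≈ 5188.5 km; running total=39545.0 km
Leg 5 bearing: y=sinΔλ·cosφ2=0.07671971, x=cosφ1·sinφ2-sinφ1·cosφ2·cosΔλ=-0.72325551; θ=atan2(y, x)=173.9450° ≈ 173.9°
Leg 6: φ1=-1.2368276, φ2=-0.5723022, Δφ=0.6645254, Δλ=0.6556940 rad; a=sin²(Δφ/2)+cosφ1·cosφ2·sin²(Δλ/2)=0.1349676654; c=2·atan2(√a, √(1-a))=0.752379749; dist=6371·c=4793.411 ≈ 4793.4 km; running total=44338.4 km
Leg 6 bearing: y=sinΔλ·cosφ2=0.51255619, x=cosφ1·sinφ2-sinφ1·cosφ2·cosΔλ=0.45198643; θ=atan2(y, x)=48.5932° ≈ 48.6°
Leg 7: φ1=-0.5723022, φ2=1.0998768, Δφ=1.6721790, Δλ=3.1925632 rad; a=sin²(Δφ/2)+cosφ1·cosφ2·sin²(Δλ/2)=0.9317676443; c=2·atan2(√a, √(1-a))=2.613034924; dist=6371·c=16647.645 ≈ 16647.6 km; running total=60986.0 km
Leg 7 bearing: y=sinΔλ·cosφ2=-0.02311565, x=cosφ1·sinφ2-sinφ1·cosφ2·cosΔλ=0.50375835; θ=atan2(y, x)=-2.6273° <0 so +360° → 357.3727° ≈ 357.4°

Leg 1: dist=6500.1 km, bearing=216.9°
Leg 2: dist=3956.3 km, bearing=82.5°
Leg 3: dist=16682.9 km, bearing=340.0°
Leg 4: dist=7217.2 km, bearing=169.5°
Leg 5: dist=5188.5 km, bearing=173.9°
Leg 6: dist=4793.4 km, bearing=48.6°
Leg 7: dist=16647.6 km, bearing=357.4°
Total: 60986.0 km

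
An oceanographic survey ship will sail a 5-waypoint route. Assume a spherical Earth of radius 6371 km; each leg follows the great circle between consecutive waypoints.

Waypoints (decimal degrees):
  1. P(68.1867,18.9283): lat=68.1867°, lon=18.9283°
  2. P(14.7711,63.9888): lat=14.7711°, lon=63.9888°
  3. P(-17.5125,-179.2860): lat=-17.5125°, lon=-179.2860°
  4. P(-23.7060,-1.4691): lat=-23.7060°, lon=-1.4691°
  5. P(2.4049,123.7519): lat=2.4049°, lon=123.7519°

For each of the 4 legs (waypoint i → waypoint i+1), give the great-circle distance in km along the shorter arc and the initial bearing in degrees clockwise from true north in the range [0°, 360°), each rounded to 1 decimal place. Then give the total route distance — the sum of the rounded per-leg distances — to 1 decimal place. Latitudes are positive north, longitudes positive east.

Leg 1: dist=6741.4 km, bearing=128.2°
Leg 2: dist=13280.4 km, bearing=102.0°
Leg 3: dist=15425.7 km, bearing=177.0°
Leg 4: dist=13675.7 km, bearing=103.3°
Total: 49123.2 km

Leg 1: φ1=1.1900824, φ2=0.2578043, Δφ=-0.9322781, Δλ=0.7864541 rad; a=sin²(Δφ/2)+cosφ1·cosφ2·sin²(Δλ/2)=0.2547498249; c=2·atan2(√a, √(1-a))=1.058132502; dist=6371·c=6741.362 ≈ 6741.4 km; running total=6741.4 km
Leg 1 bearing: y=sinΔλ·cosφ2=0.68445999, x=cosφ1·sinφ2-sinφ1·cosφ2·cosΔλ=-0.53937364; θ=atan2(y, x)=128.2391° ≈ 128.2°
Leg 2: φ1=0.2578043, φ2=-0.3056508, Δφ=-0.5634551, Δλ=-4.2459462 rad; a=sin²(Δφ/2)+cosφ1·cosφ2·sin²(Δλ/2)=0.7457077760; c=2·atan2(√a, √(1-a))=2.084510679; dist=6371·c=13280.418 ≈ 13280.4 km; running total=20021.8 km
Leg 2 bearing: y=sinΔλ·cosφ2=0.85177626, x=cosφ1·sinφ2-sinφ1·cosφ2·cosΔλ=-0.18162586; θ=atan2(y, x)=102.0370° ≈ 102.0°
Leg 3: φ1=-0.3056508, φ2=-0.4137478, Δφ=-0.1080970, Δλ=3.1034904 rad; a=sin²(Δφ/2)+cosφ1·cosφ2·sin²(Δλ/2)=0.8757842142; c=2·atan2(√a, √(1-a))=2.421232845; dist=6371·c=15425.674 ≈ 15425.7 km; running total=35447.5 km
Leg 3 bearing: y=sinΔλ·cosφ2=0.03487879, x=cosφ1·sinφ2-sinφ1·cosφ2·cosΔλ=-0.65873239; θ=atan2(y, x)=176.9691° ≈ 177.0°
Leg 4: φ1=-0.4137478, φ2=0.0419734, Δφ=0.4557212, Δλ=2.1855187 rad; a=sin²(Δφ/2)+cosφ1·cosφ2·sin²(Δλ/2)=0.7722362660; c=2·atan2(√a, √(1-a))=2.146556461; dist=6371·c=13675.711 ≈ 13675.7 km; running total=49123.2 km
Leg 4 bearing: y=sinΔλ·cosφ2=0.81621405, x=cosφ1·sinφ2-sinφ1·cosφ2·cosΔλ=-0.19324669; θ=atan2(y, x)=103.3201° ≈ 103.3°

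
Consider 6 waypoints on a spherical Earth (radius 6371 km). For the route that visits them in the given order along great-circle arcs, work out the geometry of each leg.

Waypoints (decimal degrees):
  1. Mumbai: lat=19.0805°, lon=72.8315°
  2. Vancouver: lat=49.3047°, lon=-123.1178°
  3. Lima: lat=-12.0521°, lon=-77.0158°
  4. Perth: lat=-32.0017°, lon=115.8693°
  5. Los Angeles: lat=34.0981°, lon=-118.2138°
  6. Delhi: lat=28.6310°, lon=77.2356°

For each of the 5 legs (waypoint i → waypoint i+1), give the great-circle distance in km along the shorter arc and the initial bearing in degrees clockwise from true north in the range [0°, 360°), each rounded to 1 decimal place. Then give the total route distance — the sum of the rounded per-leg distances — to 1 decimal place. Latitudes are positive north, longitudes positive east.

Leg 1: φ1=0.3330175, φ2=0.8605294, Δφ=0.5275118, Δλ=-3.4199605 rad; a=sin²(Δφ/2)+cosφ1·cosφ2·sin²(Δλ/2)=0.6723218555; c=2·atan2(√a, √(1-a))=1.922655543; dist=6371·c=12249.238 ≈ 12249.2 km; running total=12249.2 km
Leg 1 bearing: y=sinΔλ·cosφ2=0.17917084, x=cosφ1·sinφ2-sinφ1·cosφ2·cosΔλ=0.92147627; θ=atan2(y, x)=11.0032° ≈ 11.0°
Leg 2: φ1=0.8605294, φ2=-0.2103488, Δφ=-1.0708782, Δλ=0.8046317 rad; a=sin²(Δφ/2)+cosφ1·cosφ2·sin²(Δλ/2)=0.3580844934; c=2·atan2(√a, √(1-a))=1.283009243; dist=6371·c=8174.052 ≈ 8174.1 km; running total=20423.3 km
Leg 2 bearing: y=sinΔλ·cosφ2=0.70469249, x=cosφ1·sinφ2-sinφ1·cosφ2·cosΔλ=-0.65026798; θ=atan2(y, x)=132.6998° ≈ 132.7°
Leg 3: φ1=-0.2103488, φ2=-0.5585350, Δφ=-0.3481862, Δλ=3.3664801 rad; a=sin²(Δφ/2)+cosφ1·cosφ2·sin²(Δλ/2)=0.8489018873; c=2·atan2(√a, √(1-a))=2.343123109; dist=6371·c=14928.037 ≈ 14928.0 km; running total=35351.3 km
Leg 3 bearing: y=sinΔλ·cosφ2=-0.18910835, x=cosφ1·sinφ2-sinφ1·cosφ2·cosΔλ=-0.69087475; θ=atan2(y, x)=-164.6918° <0 so +360° → 195.3082° ≈ 195.3°
Leg 4: φ1=-0.5585350, φ2=0.5951241, Δφ=1.1536591, Δλ=-4.0855208 rad; a=sin²(Δφ/2)+cosφ1·cosφ2·sin²(Δλ/2)=0.8545167612; c=2·atan2(√a, √(1-a))=2.358923040; dist=6371·c=15028.699 ≈ 15028.7 km; running total=50380.0 km
Leg 4 bearing: y=sinΔλ·cosφ2=0.67063516, x=cosφ1·sinφ2-sinφ1·cosφ2·cosΔλ=0.21799070; θ=atan2(y, x)=71.9932° ≈ 72.0°
Leg 5: φ1=0.5951241, φ2=0.4997052, Δφ=-0.0954189, Δλ=3.4112356 rad; a=sin²(Δφ/2)+cosφ1·cosφ2·sin²(Δλ/2)=0.7159675780; c=2·atan2(√a, √(1-a))=2.017433637; dist=6371·c=12853.070 ≈ 12853.1 km; running total=63233.1 km
Leg 5 bearing: y=sinΔλ·cosφ2=-0.23381445, x=cosφ1·sinφ2-sinφ1·cosφ2·cosΔλ=0.87106993; θ=atan2(y, x)=-15.0253° <0 so +360° → 344.9747° ≈ 345.0°

Leg 1: dist=12249.2 km, bearing=11.0°
Leg 2: dist=8174.1 km, bearing=132.7°
Leg 3: dist=14928.0 km, bearing=195.3°
Leg 4: dist=15028.7 km, bearing=72.0°
Leg 5: dist=12853.1 km, bearing=345.0°
Total: 63233.1 km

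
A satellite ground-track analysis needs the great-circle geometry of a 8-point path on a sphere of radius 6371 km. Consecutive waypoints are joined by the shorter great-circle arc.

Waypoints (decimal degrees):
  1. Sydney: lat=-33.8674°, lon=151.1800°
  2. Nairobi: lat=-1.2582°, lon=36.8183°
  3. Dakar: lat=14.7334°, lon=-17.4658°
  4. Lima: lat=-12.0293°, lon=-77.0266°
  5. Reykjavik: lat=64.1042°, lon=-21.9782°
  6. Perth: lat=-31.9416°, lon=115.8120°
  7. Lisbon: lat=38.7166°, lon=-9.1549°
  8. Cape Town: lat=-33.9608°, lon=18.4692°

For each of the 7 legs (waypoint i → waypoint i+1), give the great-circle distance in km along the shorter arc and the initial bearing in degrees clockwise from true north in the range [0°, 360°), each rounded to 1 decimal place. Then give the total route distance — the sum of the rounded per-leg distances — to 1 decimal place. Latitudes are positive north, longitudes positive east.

Leg 1: φ1=-0.5910976, φ2=-0.0219597, Δφ=0.5691379, Δλ=-1.9959882 rad; a=sin²(Δφ/2)+cosφ1·cosφ2·sin²(Δλ/2)=0.6650940449; c=2·atan2(√a, √(1-a))=1.907299161; dist=6371·c=12151.403 ≈ 12151.4 km; running total=12151.4 km
Leg 1 bearing: y=sinΔλ·cosφ2=-0.91073996, x=cosφ1·sinφ2-sinφ1·cosφ2·cosΔλ=-0.24804948; θ=atan2(y, x)=-105.2356° <0 so +360° → 254.7644° ≈ 254.8°
Leg 2: φ1=-0.0219597, φ2=0.2571463, Δφ=0.2791061, Δλ=-0.9474363 rad; a=sin²(Δφ/2)+cosφ1·cosφ2·sin²(Δλ/2)=0.2205742016; c=2·atan2(√a, √(1-a))=0.977796014; dist=6371·c=6229.538 ≈ 6229.5 km; running total=18380.9 km
Leg 2 bearing: y=sinΔλ·cosφ2=-0.78522530, x=cosφ1·sinφ2-sinφ1·cosφ2·cosΔλ=0.26665730; θ=atan2(y, x)=-71.2429° <0 so +360° → 288.7571° ≈ 288.8°
Leg 3: φ1=0.2571463, φ2=-0.2099509, Δφ=-0.4670972, Δλ=-1.0395321 rad; a=sin²(Δφ/2)+cosφ1·cosφ2·sin²(Δλ/2)=0.2868984838; c=2·atan2(√a, √(1-a))=1.130504992; dist=6371·c=7202.447 ≈ 7202.4 km; running total=25583.3 km
Leg 3 bearing: y=sinΔλ·cosφ2=-0.84323505, x=cosφ1·sinφ2-sinφ1·cosφ2·cosΔλ=-0.32757536; θ=atan2(y, x)=-111.2299° <0 so +360° → 248.7701° ≈ 248.8°
Leg 4: φ1=-0.2099509, φ2=1.1188294, Δφ=1.3287802, Δλ=0.9607758 rad; a=sin²(Δφ/2)+cosφ1·cosφ2·sin²(Δλ/2)=0.4713900915; c=2·atan2(√a, √(1-a))=1.513545240; dist=6371·c=9642.797 ≈ 9642.8 km; running total=35226.1 km
Leg 4 bearing: y=sinΔλ·cosφ2=0.35796454, x=cosφ1·sinφ2-sinφ1·cosφ2·cosΔλ=0.93198030; θ=atan2(y, x)=21.0113° ≈ 21.0°
Leg 5: φ1=1.1188294, φ2=-0.5574861, Δφ=-1.6763154, Δλ=2.4048927 rad; a=sin²(Δφ/2)+cosφ1·cosφ2·sin²(Δλ/2)=0.8752190826; c=2·atan2(√a, √(1-a))=2.419521098; dist=6371·c=15414.769 ≈ 15414.8 km; running total=50640.9 km
Leg 5 bearing: y=sinΔλ·cosφ2=0.57012140, x=cosφ1·sinφ2-sinφ1·cosφ2·cosΔλ=0.33437127; θ=atan2(y, x)=59.6087° ≈ 59.6°
Leg 6: φ1=-0.5574861, φ2=0.6757321, Δφ=1.2332182, Δλ=-2.1810839 rad; a=sin²(Δφ/2)+cosφ1·cosφ2·sin²(Δλ/2)=0.8551821972; c=2·atan2(√a, √(1-a))=2.360812129; dist=6371·c=15040.734 ≈ 15040.7 km; running total=65681.6 km
Leg 6 bearing: y=sinΔλ·cosφ2=-0.63940118, x=cosφ1·sinφ2-sinφ1·cosφ2·cosΔλ=0.29419136; θ=atan2(y, x)=-65.2926° <0 so +360° → 294.7074° ≈ 294.7°
Leg 7: φ1=0.6757321, φ2=-0.5927278, Δφ=-1.2684599, Δλ=0.4821315 rad; a=sin²(Δφ/2)+cosφ1·cosφ2·sin²(Δλ/2)=0.3880092770; c=2·atan2(√a, √(1-a))=1.344898523; dist=6371·c=8568.348 ≈ 8568.3 km; running total=74249.9 km
Leg 7 bearing: y=sinΔλ·cosφ2=0.38457612, x=cosφ1·sinφ2-sinφ1·cosφ2·cosΔλ=-0.89550741; θ=atan2(y, x)=156.7589° ≈ 156.8°

Leg 1: dist=12151.4 km, bearing=254.8°
Leg 2: dist=6229.5 km, bearing=288.8°
Leg 3: dist=7202.4 km, bearing=248.8°
Leg 4: dist=9642.8 km, bearing=21.0°
Leg 5: dist=15414.8 km, bearing=59.6°
Leg 6: dist=15040.7 km, bearing=294.7°
Leg 7: dist=8568.3 km, bearing=156.8°
Total: 74249.9 km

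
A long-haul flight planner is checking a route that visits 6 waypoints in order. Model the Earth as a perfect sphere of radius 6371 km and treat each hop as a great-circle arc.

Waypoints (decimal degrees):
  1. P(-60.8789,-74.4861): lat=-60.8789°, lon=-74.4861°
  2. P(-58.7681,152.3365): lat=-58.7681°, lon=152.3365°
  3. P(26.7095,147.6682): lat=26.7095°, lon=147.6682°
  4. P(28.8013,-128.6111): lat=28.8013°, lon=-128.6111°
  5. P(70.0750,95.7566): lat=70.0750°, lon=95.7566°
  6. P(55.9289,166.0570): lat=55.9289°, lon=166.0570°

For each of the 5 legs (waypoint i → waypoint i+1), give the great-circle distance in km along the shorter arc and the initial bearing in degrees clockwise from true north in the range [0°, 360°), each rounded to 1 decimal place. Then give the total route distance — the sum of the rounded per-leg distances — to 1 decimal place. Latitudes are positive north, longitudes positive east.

Leg 1: dist=6109.9 km, bearing=207.5°
Leg 2: dist=9514.5 km, bearing=355.8°
Leg 3: dist=8051.9 km, bearing=66.0°
Leg 4: dist=8467.0 km, bearing=345.8°
Leg 5: dist=3617.1 km, bearing=78.8°
Total: 35760.4 km

Leg 1: φ1=-1.0625372, φ2=-1.0256968, Δφ=0.0368404, Δλ=3.9588012 rad; a=sin²(Δφ/2)+cosφ1·cosφ2·sin²(Δλ/2)=0.2128366117; c=2·atan2(√a, √(1-a))=0.959014798; dist=6371·c=6109.883 ≈ 6109.9 km; running total=6109.9 km
Leg 1 bearing: y=sinΔλ·cosφ2=-0.37811251, x=cosφ1·sinφ2-sinφ1·cosφ2·cosΔλ=-0.72607140; θ=atan2(y, x)=-152.4911° <0 so +360° → 207.5089° ≈ 207.5°
Leg 2: φ1=-1.0256968, φ2=0.4661687, Δφ=1.4918656, Δλ=-0.0814772 rad; a=sin²(Δφ/2)+cosφ1·cosφ2·sin²(Δλ/2)=0.4613438603; c=2·atan2(√a, √(1-a))=1.493406821; dist=6371·c=9514.495 ≈ 9514.5 km; running total=15624.4 km
Leg 2 bearing: y=sinΔλ·cosφ2=-0.07270283, x=cosφ1·sinφ2-sinφ1·cosφ2·cosΔλ=0.99435261; θ=atan2(y, x)=-4.1818° <0 so +360° → 355.8182° ≈ 355.8°
Leg 3: φ1=0.4661687, φ2=0.5026775, Δφ=0.0365088, Δλ=-4.8219834 rad; a=sin²(Δφ/2)+cosφ1·cosφ2·sin²(Δλ/2)=0.3489202830; c=2·atan2(√a, √(1-a))=1.263839162; dist=6371·c=8051.919 ≈ 8051.9 km; running total=23676.3 km
Leg 3 bearing: y=sinΔλ·cosφ2=0.87103844, x=cosφ1·sinφ2-sinφ1·cosφ2·cosΔλ=0.38728763; θ=atan2(y, x)=66.0288° ≈ 66.0°
Leg 4: φ1=0.5026775, φ2=1.2230395, Δφ=0.7203620, Δλ=3.9159551 rad; a=sin²(Δφ/2)+cosφ1·cosφ2·sin²(Δλ/2)=0.3802741325; c=2·atan2(√a, √(1-a))=1.328995208; dist=6371·c=8467.028 ≈ 8467.0 km; running total=32143.3 km
Leg 4 bearing: y=sinΔλ·cosφ2=-0.23830083, x=cosφ1·sinφ2-sinφ1·cosφ2·cosΔλ=0.94120964; θ=atan2(y, x)=-14.2079° <0 so +360° → 345.7921° ≈ 345.8°
Leg 5: φ1=1.2230395, φ2=0.9761435, Δφ=-0.2468960, Δλ=1.2269734 rad; a=sin²(Δφ/2)+cosφ1·cosφ2·sin²(Δλ/2)=0.0784429021; c=2·atan2(√a, √(1-a))=0.567747804; dist=6371·c=3617.121 ≈ 3617.1 km; running total=35760.4 km
Leg 5 bearing: y=sinΔλ·cosφ2=0.52743312, x=cosφ1·sinφ2-sinφ1·cosφ2·cosΔλ=0.10475091; θ=atan2(y, x)=78.7669° ≈ 78.8°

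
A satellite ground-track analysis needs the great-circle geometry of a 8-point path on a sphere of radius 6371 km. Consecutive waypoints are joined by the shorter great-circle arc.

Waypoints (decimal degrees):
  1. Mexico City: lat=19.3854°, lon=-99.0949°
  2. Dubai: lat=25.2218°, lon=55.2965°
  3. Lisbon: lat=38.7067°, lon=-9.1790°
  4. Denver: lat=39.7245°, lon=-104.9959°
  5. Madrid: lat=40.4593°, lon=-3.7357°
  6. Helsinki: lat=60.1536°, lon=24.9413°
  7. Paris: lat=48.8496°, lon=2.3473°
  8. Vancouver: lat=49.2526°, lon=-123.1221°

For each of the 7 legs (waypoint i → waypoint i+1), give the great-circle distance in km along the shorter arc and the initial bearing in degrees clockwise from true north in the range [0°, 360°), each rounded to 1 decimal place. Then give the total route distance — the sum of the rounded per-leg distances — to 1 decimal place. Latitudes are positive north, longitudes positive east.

Leg 1: φ1=0.3383391, φ2=0.4402035, Δφ=0.1018644, Δλ=2.6946383 rad; a=sin²(Δφ/2)+cosφ1·cosφ2·sin²(Δλ/2)=0.8140542904; c=2·atan2(√a, √(1-a))=2.249916409; dist=6371·c=14334.217 ≈ 14334.2 km; running total=14334.2 km
Leg 1 bearing: y=sinΔλ·cosφ2=0.39101530, x=cosφ1·sinφ2-sinφ1·cosφ2·cosΔλ=0.67274560; θ=atan2(y, x)=30.1661° ≈ 30.2°
Leg 2: φ1=0.4402035, φ2=0.6755594, Δφ=0.2353559, Δλ=-1.1253098 rad; a=sin²(Δφ/2)+cosφ1·cosφ2·sin²(Δλ/2)=0.2146668140; c=2·atan2(√a, √(1-a))=0.963479221; dist=6371·c=6138.326 ≈ 6138.3 km; running total=20472.5 km
Leg 2 bearing: y=sinΔλ·cosφ2=-0.70419529, x=cosφ1·sinφ2-sinφ1·cosφ2·cosΔλ=0.42243212; θ=atan2(y, x)=-59.0413° <0 so +360° → 300.9587° ≈ 301.0°
Leg 3: φ1=0.6755594, φ2=0.6933233, Δφ=0.0177640, Δλ=-1.6723204 rad; a=sin²(Δφ/2)+cosφ1·cosφ2·sin²(Δλ/2)=0.3305902824; c=2·atan2(√a, √(1-a))=1.225134497; dist=6371·c=7805.332 ≈ 7805.3 km; running total=28277.8 km
Leg 3 bearing: y=sinΔλ·cosφ2=-0.76516600, x=cosφ1·sinφ2-sinφ1·cosφ2·cosΔλ=0.54746907; θ=atan2(y, x)=-54.4166° <0 so +360° → 305.5834° ≈ 305.6°
Leg 4: φ1=0.6933233, φ2=0.7061480, Δφ=0.0128247, Δλ=1.7673239 rad; a=sin²(Δφ/2)+cosφ1·cosφ2·sin²(Δλ/2)=0.3497773892; c=2·atan2(√a, √(1-a))=1.265636919; dist=6371·c=8063.373 ≈ 8063.4 km; running total=36341.2 km
Leg 4 bearing: y=sinΔλ·cosφ2=0.74622082, x=cosφ1·sinφ2-sinφ1·cosφ2·cosΔλ=0.59404306; θ=atan2(y, x)=51.4778° ≈ 51.5°
Leg 5: φ1=0.7061480, φ2=1.0498784, Δφ=0.3437304, Δλ=0.5005081 rad; a=sin²(Δφ/2)+cosφ1·cosφ2·sin²(Δλ/2)=0.0524717448; c=2·atan2(√a, √(1-a))=0.462238422; dist=6371·c=2944.921 ≈ 2944.9 km; running total=39286.1 km
Leg 5 bearing: y=sinΔλ·cosφ2=0.23882071, x=cosφ1·sinφ2-sinφ1·cosφ2·cosΔλ=0.37661454; θ=atan2(y, x)=32.3798° ≈ 32.4°
Leg 6: φ1=1.0498784, φ2=0.8525864, Δφ=-0.1972920, Δλ=-0.3943397 rad; a=sin²(Δφ/2)+cosφ1·cosφ2·sin²(Δλ/2)=0.0222668662; c=2·atan2(√a, √(1-a))=0.299560535; dist=6371·c=1908.500 ≈ 1908.5 km; running total=41194.6 km
Leg 6 bearing: y=sinΔλ·cosφ2=-0.25281725, x=cosφ1·sinφ2-sinφ1·cosφ2·cosΔλ=-0.15220923; θ=atan2(y, x)=-121.0501° <0 so +360° → 238.9499° ≈ 238.9°
Leg 7: φ1=0.8525864, φ2=0.8596200, Δφ=0.0070337, Δλ=-2.1898541 rad; a=sin²(Δφ/2)+cosφ1·cosφ2·sin²(Δλ/2)=0.3393891672; c=2·atan2(√a, √(1-a))=1.243777089; dist=6371·c=7924.104 ≈ 7924.1 km; running total=49118.7 km
Leg 7 bearing: y=sinΔλ·cosφ2=-0.53159621, x=cosφ1·sinφ2-sinφ1·cosφ2·cosΔλ=0.78372323; θ=atan2(y, x)=-34.1489° <0 so +360° → 325.8511° ≈ 325.9°

Leg 1: dist=14334.2 km, bearing=30.2°
Leg 2: dist=6138.3 km, bearing=301.0°
Leg 3: dist=7805.3 km, bearing=305.6°
Leg 4: dist=8063.4 km, bearing=51.5°
Leg 5: dist=2944.9 km, bearing=32.4°
Leg 6: dist=1908.5 km, bearing=238.9°
Leg 7: dist=7924.1 km, bearing=325.9°
Total: 49118.7 km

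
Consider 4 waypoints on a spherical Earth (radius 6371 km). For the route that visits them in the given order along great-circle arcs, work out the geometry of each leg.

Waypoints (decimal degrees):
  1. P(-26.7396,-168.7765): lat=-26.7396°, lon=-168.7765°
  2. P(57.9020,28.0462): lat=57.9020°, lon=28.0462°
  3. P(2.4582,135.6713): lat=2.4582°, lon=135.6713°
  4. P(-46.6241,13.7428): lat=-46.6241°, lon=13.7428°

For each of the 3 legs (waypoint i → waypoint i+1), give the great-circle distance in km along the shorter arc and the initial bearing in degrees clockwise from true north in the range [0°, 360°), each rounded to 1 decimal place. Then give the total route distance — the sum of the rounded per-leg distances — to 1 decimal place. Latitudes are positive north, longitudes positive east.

Leg 1: dist=16307.5 km, bearing=343.8°
Leg 2: dist=10802.2 km, bearing=73.7°
Leg 3: dist=12588.0 km, bearing=219.4°
Total: 39697.7 km

Leg 1: φ1=-0.4666941, φ2=1.0105805, Δφ=1.4772746, Δλ=3.4352042 rad; a=sin²(Δφ/2)+cosφ1·cosφ2·sin²(Δλ/2)=0.9176979218; c=2·atan2(√a, √(1-a))=2.559648894; dist=6371·c=16307.523 ≈ 16307.5 km; running total=16307.5 km
Leg 1 bearing: y=sinΔλ·cosφ2=-0.15378407, x=cosφ1·sinφ2-sinφ1·cosφ2·cosΔλ=0.52769712; θ=atan2(y, x)=-16.2474° <0 so +360° → 343.7526° ≈ 343.8°
Leg 2: φ1=1.0105805, φ2=0.0429037, Δφ=-0.9676769, Δλ=1.8784124 rad; a=sin²(Δφ/2)+cosφ1·cosφ2·sin²(Δλ/2)=0.5622047524; c=2·atan2(√a, √(1-a))=1.695529017; dist=6371·c=10802.215 ≈ 10802.2 km; running total=27109.7 km
Leg 2 bearing: y=sinΔλ·cosφ2=0.95218109, x=cosφ1·sinφ2-sinφ1·cosφ2·cosΔλ=0.27905814; θ=atan2(y, x)=73.6656° ≈ 73.7°
Leg 3: φ1=0.0429037, φ2=-0.8137441, Δφ=-0.8566477, Δλ=-2.1280538 rad; a=sin²(Δφ/2)+cosφ1·cosφ2·sin²(Δλ/2)=0.6970265766; c=2·atan2(√a, √(1-a))=1.975833747; dist=6371·c=12588.037 ≈ 12588.0 km; running total=39697.7 km
Leg 3 bearing: y=sinΔλ·cosφ2=-0.58287774, x=cosφ1·sinφ2-sinφ1·cosφ2·cosΔλ=-0.71061639; θ=atan2(y, x)=-140.6399° <0 so +360° → 219.3601° ≈ 219.4°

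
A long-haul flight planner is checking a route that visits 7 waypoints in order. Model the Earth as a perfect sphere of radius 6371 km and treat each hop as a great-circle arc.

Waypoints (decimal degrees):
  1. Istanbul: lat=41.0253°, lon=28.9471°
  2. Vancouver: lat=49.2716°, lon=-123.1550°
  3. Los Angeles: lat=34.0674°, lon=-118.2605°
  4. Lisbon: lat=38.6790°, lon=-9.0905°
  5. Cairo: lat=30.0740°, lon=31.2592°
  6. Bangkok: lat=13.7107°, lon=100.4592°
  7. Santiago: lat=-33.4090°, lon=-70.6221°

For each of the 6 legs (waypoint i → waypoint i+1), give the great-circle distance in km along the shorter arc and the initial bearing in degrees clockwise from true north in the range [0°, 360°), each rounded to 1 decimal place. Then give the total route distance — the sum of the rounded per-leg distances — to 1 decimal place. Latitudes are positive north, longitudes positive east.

Leg 1: φ1=0.7160266, φ2=0.8599516, Δφ=0.1439251, Δλ=-2.6546824 rad; a=sin²(Δφ/2)+cosφ1·cosφ2·sin²(Δλ/2)=0.4688057232; c=2·atan2(√a, √(1-a))=1.508367229; dist=6371·c=9609.808 ≈ 9609.8 km; running total=9609.8 km
Leg 1 bearing: y=sinΔλ·cosφ2=-0.30529095, x=cosφ1·sinφ2-sinφ1·cosφ2·cosΔλ=0.95021319; θ=atan2(y, x)=-17.8115° <0 so +360° → 342.1885° ≈ 342.2°
Leg 2: φ1=0.8599516, φ2=0.5945883, Δφ=-0.2653634, Δλ=0.0854251 rad; a=sin²(Δφ/2)+cosφ1·cosφ2·sin²(Δλ/2)=0.0184868255; c=2·atan2(√a, √(1-a))=0.272777442; dist=6371·c=1737.865 ≈ 1737.9 km; running total=11347.7 km
Leg 2 bearing: y=sinΔλ·cosφ2=0.07067837, x=cosφ1·sinφ2-sinφ1·cosφ2·cosΔλ=-0.25997080; θ=atan2(y, x)=164.7906° ≈ 164.8°
Leg 3: φ1=0.5945883, φ2=0.6750759, Δφ=0.0804876, Δλ=1.9053759 rad; a=sin²(Δφ/2)+cosφ1·cosφ2·sin²(Δλ/2)=0.4311359283; c=2·atan2(√a, √(1-a))=1.432628996; dist=6371·c=9127.279 ≈ 9127.3 km; running total=20475.0 km
Leg 3 bearing: y=sinΔλ·cosφ2=0.73737073, x=cosφ1·sinφ2-sinφ1·cosφ2·cosΔλ=0.66129825; θ=atan2(y, x)=48.1132° ≈ 48.1°
Leg 4: φ1=0.6750759, φ2=0.5248903, Δφ=-0.1501856, Δλ=0.7042351 rad; a=sin²(Δφ/2)+cosφ1·cosφ2·sin²(Δλ/2)=0.0859845813; c=2·atan2(√a, √(1-a))=0.595209887; dist=6371·c=3792.082 ≈ 3792.1 km; running total=24267.1 km
Leg 4 bearing: y=sinΔλ·cosφ2=0.56029052, x=cosφ1·sinφ2-sinφ1·cosφ2·cosΔλ=-0.02096333; θ=atan2(y, x)=92.1427° ≈ 92.1°
Leg 5: φ1=0.5248903, φ2=0.2392969, Δφ=-0.2855935, Δλ=1.2077678 rad; a=sin²(Δφ/2)+cosφ1·cosφ2·sin²(Δλ/2)=0.2913398681; c=2·atan2(√a, √(1-a))=1.140301795; dist=6371·c=7264.863 ≈ 7264.9 km; running total=31532.0 km
Leg 5 bearing: y=sinΔλ·cosφ2=0.90818770, x=cosφ1·sinφ2-sinφ1·cosφ2·cosΔλ=0.03223194; θ=atan2(y, x)=87.9674° ≈ 88.0°
Leg 6: φ1=0.2392969, φ2=-0.5830970, Δφ=-0.8223939, Δλ=-2.9859320 rad; a=sin²(Δφ/2)+cosφ1·cosφ2·sin²(Δλ/2)=0.9658376547; c=2·atan2(√a, √(1-a))=2.769793704; dist=6371·c=17646.356 ≈ 17646.4 km; running total=49178.4 km
Leg 6 bearing: y=sinΔλ·cosφ2=-0.12941542, x=cosφ1·sinφ2-sinφ1·cosφ2·cosΔλ=-0.33945952; θ=atan2(y, x)=-159.1312° <0 so +360° → 200.8688° ≈ 200.9°

Leg 1: dist=9609.8 km, bearing=342.2°
Leg 2: dist=1737.9 km, bearing=164.8°
Leg 3: dist=9127.3 km, bearing=48.1°
Leg 4: dist=3792.1 km, bearing=92.1°
Leg 5: dist=7264.9 km, bearing=88.0°
Leg 6: dist=17646.4 km, bearing=200.9°
Total: 49178.4 km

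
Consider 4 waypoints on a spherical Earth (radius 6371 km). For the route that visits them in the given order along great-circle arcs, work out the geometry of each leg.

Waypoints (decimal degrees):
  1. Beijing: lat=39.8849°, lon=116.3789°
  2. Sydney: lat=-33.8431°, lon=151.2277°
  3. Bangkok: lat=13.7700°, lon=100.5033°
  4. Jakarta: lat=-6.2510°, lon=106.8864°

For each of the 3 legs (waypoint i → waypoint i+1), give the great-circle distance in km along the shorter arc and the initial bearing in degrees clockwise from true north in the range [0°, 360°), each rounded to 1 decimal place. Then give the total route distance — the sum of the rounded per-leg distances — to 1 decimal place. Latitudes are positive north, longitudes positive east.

Leg 1: φ1=0.6961228, φ2=-0.5906735, Δφ=-1.2867964, Δλ=0.6082263 rad; a=sin²(Δφ/2)+cosφ1·cosφ2·sin²(Δλ/2)=0.4170489063; c=2·atan2(√a, √(1-a))=1.404123520; dist=6371·c=8945.671 ≈ 8945.7 km; running total=8945.7 km
Leg 1 bearing: y=sinΔλ·cosφ2=0.47459587, x=cosφ1·sinφ2-sinφ1·cosφ2·cosΔλ=-0.86442769; θ=atan2(y, x)=151.2319° ≈ 151.2°
Leg 2: φ1=-0.5906735, φ2=0.2403318, Δφ=0.8310054, Δλ=-0.8853078 rad; a=sin²(Δφ/2)+cosφ1·cosφ2·sin²(Δλ/2)=0.3109409991; c=2·atan2(√a, √(1-a))=1.183033804; dist=6371·c=7537.108 ≈ 7537.1 km; running total=16482.8 km
Leg 2 bearing: y=sinΔλ·cosφ2=-0.75186121, x=cosφ1·sinφ2-sinφ1·cosφ2·cosΔλ=0.54012174; θ=atan2(y, x)=-54.3073° <0 so +360° → 305.6927° ≈ 305.7°
Leg 3: φ1=0.2403318, φ2=-0.1091005, Δφ=-0.3494324, Δλ=0.1114061 rad; a=sin²(Δφ/2)+cosφ1·cosφ2·sin²(Δλ/2)=0.0332090367; c=2·atan2(√a, √(1-a))=0.366514957; dist=6371·c=2335.067 ≈ 2335.1 km; running total=18817.9 km
Leg 3 bearing: y=sinΔλ·cosφ2=0.11051480, x=cosφ1·sinφ2-sinφ1·cosφ2·cosΔλ=-0.34089773; θ=atan2(y, x)=162.0380° ≈ 162.0°

Leg 1: dist=8945.7 km, bearing=151.2°
Leg 2: dist=7537.1 km, bearing=305.7°
Leg 3: dist=2335.1 km, bearing=162.0°
Total: 18817.9 km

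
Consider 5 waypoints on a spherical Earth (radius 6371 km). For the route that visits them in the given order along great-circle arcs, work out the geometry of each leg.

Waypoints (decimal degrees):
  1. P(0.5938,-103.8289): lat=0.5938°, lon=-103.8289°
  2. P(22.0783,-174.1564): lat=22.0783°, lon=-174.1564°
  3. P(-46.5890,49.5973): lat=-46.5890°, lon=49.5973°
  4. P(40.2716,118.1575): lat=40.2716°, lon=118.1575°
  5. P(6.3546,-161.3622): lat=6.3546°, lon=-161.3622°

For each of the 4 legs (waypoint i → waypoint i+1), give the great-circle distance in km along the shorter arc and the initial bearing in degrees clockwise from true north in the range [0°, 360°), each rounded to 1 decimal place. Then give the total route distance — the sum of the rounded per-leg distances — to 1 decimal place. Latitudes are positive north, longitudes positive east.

Leg 1: φ1=0.0103638, φ2=0.3853390, Δφ=0.3749753, Δλ=-1.2274464 rad; a=sin²(Δφ/2)+cosφ1·cosφ2·sin²(Δλ/2)=0.3420818578; c=2·atan2(√a, √(1-a))=1.249458402; dist=6371·c=7960.299 ≈ 7960.3 km; running total=7960.3 km
Leg 1 bearing: y=sinΔλ·cosφ2=-0.87258333, x=cosφ1·sinφ2-sinφ1·cosφ2·cosΔλ=0.37262014; θ=atan2(y, x)=-66.8760° <0 so +360° → 293.1240° ≈ 293.1°
Leg 2: φ1=0.3853390, φ2=-0.8131314, Δφ=-1.1984705, Δλ=3.9052388 rad; a=sin²(Δφ/2)+cosφ1·cosφ2·sin²(Δλ/2)=0.8665237404; c=2·atan2(√a, √(1-a))=2.393587947; dist=6371·c=15249.549 ≈ 15249.5 km; running total=23209.8 km
Leg 2 bearing: y=sinΔλ·cosφ2=-0.47525849, x=cosφ1·sinφ2-sinφ1·cosφ2·cosΔλ=-0.48659095; θ=atan2(y, x)=-135.6750° <0 so +360° → 224.3250° ≈ 224.3°
Leg 3: φ1=-0.8131314, φ2=0.7028720, Δφ=1.5160035, Δλ=1.1966012 rad; a=sin²(Δφ/2)+cosφ1·cosφ2·sin²(Δλ/2)=0.6389600595; c=2·atan2(√a, √(1-a))=1.852424576; dist=6371·c=11801.797 ≈ 11801.8 km; running total=35011.6 km
Leg 3 bearing: y=sinΔλ·cosφ2=0.71019163, x=cosφ1·sinφ2-sinφ1·cosφ2·cosΔλ=0.64682938; θ=atan2(y, x)=47.6733° ≈ 47.7°
Leg 4: φ1=0.7028720, φ2=0.1109087, Δφ=-0.5919633, Δλ=-4.8785391 rad; a=sin²(Δφ/2)+cosφ1·cosφ2·sin²(Δλ/2)=0.4015206557; c=2·atan2(√a, √(1-a))=1.372541454; dist=6371·c=8744.462 ≈ 8744.5 km; running total=43756.1 km
Leg 4 bearing: y=sinΔλ·cosφ2=0.98016934, x=cosφ1·sinφ2-sinφ1·cosφ2·cosΔλ=-0.02180233; θ=atan2(y, x)=91.2742° ≈ 91.3°

Leg 1: dist=7960.3 km, bearing=293.1°
Leg 2: dist=15249.5 km, bearing=224.3°
Leg 3: dist=11801.8 km, bearing=47.7°
Leg 4: dist=8744.5 km, bearing=91.3°
Total: 43756.1 km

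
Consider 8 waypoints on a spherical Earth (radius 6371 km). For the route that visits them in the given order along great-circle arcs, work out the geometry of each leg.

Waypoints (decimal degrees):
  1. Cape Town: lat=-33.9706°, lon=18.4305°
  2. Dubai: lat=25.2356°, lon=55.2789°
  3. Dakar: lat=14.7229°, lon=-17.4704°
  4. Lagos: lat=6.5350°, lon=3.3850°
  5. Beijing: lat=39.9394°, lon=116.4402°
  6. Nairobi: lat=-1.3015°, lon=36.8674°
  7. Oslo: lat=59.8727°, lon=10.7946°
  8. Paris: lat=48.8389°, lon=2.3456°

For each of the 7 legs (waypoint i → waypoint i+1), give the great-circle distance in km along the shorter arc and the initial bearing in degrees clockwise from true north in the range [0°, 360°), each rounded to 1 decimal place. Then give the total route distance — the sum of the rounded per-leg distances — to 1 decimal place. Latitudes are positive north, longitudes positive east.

Leg 1: φ1=-0.5928988, φ2=0.4404443, Δφ=1.0333431, Δλ=0.6431259 rad; a=sin²(Δφ/2)+cosφ1·cosφ2·sin²(Δλ/2)=0.3189581844; c=2·atan2(√a, √(1-a))=1.200294094; dist=6371·c=7647.074 ≈ 7647.1 km; running total=7647.1 km
Leg 1 bearing: y=sinΔλ·cosφ2=0.54246584, x=cosφ1·sinφ2-sinφ1·cosφ2·cosΔλ=0.75804106; θ=atan2(y, x)=35.5881° ≈ 35.6°
Leg 2: φ1=0.4404443, φ2=0.2569631, Δφ=-0.1834812, Δλ=-1.2697148 rad; a=sin²(Δφ/2)+cosφ1·cosφ2·sin²(Δλ/2)=0.3161022282; c=2·atan2(√a, √(1-a))=1.194159042; dist=6371·c=7607.987 ≈ 7608.0 km; running total=15255.1 km
Leg 2 bearing: y=sinΔλ·cosφ2=-0.92365956, x=cosφ1·sinφ2-sinφ1·cosφ2·cosΔλ=0.10760790; θ=atan2(y, x)=-83.3549° <0 so +360° → 276.6451° ≈ 276.6°
Leg 3: φ1=0.2569631, φ2=0.1140573, Δφ=-0.1429058, Δλ=0.3639954 rad; a=sin²(Δφ/2)+cosφ1·cosφ2·sin²(Δλ/2)=0.0365744287; c=2·atan2(√a, √(1-a))=0.384859625; dist=6371·c=2451.941 ≈ 2451.9 km; running total=17707.0 km
Leg 3 bearing: y=sinΔλ·cosφ2=0.35369752, x=cosφ1·sinφ2-sinφ1·cosφ2·cosΔλ=-0.12587702; θ=atan2(y, x)=109.5901° ≈ 109.6°
Leg 4: φ1=0.1140573, φ2=0.6970740, Δφ=0.5830168, Δλ=1.9731855 rad; a=sin²(Δφ/2)+cosφ1·cosφ2·sin²(Δλ/2)=0.6126241302; c=2·atan2(√a, √(1-a))=1.797994164; dist=6371·c=11455.021 ≈ 11455.0 km; running total=29162.0 km
Leg 4 bearing: y=sinΔλ·cosφ2=0.70548409, x=cosφ1·sinφ2-sinφ1·cosφ2·cosΔλ=0.67197873; θ=atan2(y, x)=46.3934° ≈ 46.4°
Leg 5: φ1=0.6970740, φ2=-0.0227155, Δφ=-0.7197895, Δλ=-1.3888074 rad; a=sin²(Δφ/2)+cosφ1·cosφ2·sin²(Δλ/2)=0.4379255101; c=2·atan2(√a, √(1-a))=1.446326197; dist=6371·c=9214.544 ≈ 9214.5 km; running total=38376.5 km
Leg 5 bearing: y=sinΔλ·cosφ2=-0.98323194, x=cosφ1·sinφ2-sinφ1·cosφ2·cosΔλ=-0.13357390; θ=atan2(y, x)=-97.7364° <0 so +360° → 262.2636° ≈ 262.3°
Leg 6: φ1=-0.0227155, φ2=1.0449757, Δφ=1.0676912, Δλ=-0.4550562 rad; a=sin²(Δφ/2)+cosφ1·cosφ2·sin²(Δλ/2)=0.2844580597; c=2·atan2(√a, √(1-a))=1.125102668; dist=6371·c=7168.029 ≈ 7168.0 km; running total=45544.5 km
Leg 6 bearing: y=sinΔλ·cosφ2=-0.22060154, x=cosφ1·sinφ2-sinφ1·cosφ2·cosΔλ=0.87492951; θ=atan2(y, x)=-14.1514° <0 so +360° → 345.8486° ≈ 345.8°
Leg 7: φ1=1.0449757, φ2=0.8523996, Δφ=-0.1925761, Δλ=-0.1474629 rad; a=sin²(Δφ/2)+cosφ1·cosφ2·sin²(Δλ/2)=0.0110354389; c=2·atan2(√a, √(1-a))=0.210487749; dist=6371·c=1341.017 ≈ 1341.0 km; running total=46885.5 km
Leg 7 bearing: y=sinΔλ·cosφ2=-0.09670551, x=cosφ1·sinφ2-sinφ1·cosφ2·cosΔλ=-0.18520982; θ=atan2(y, x)=-152.4291° <0 so +360° → 207.5709° ≈ 207.6°

Leg 1: dist=7647.1 km, bearing=35.6°
Leg 2: dist=7608.0 km, bearing=276.6°
Leg 3: dist=2451.9 km, bearing=109.6°
Leg 4: dist=11455.0 km, bearing=46.4°
Leg 5: dist=9214.5 km, bearing=262.3°
Leg 6: dist=7168.0 km, bearing=345.8°
Leg 7: dist=1341.0 km, bearing=207.6°
Total: 46885.5 km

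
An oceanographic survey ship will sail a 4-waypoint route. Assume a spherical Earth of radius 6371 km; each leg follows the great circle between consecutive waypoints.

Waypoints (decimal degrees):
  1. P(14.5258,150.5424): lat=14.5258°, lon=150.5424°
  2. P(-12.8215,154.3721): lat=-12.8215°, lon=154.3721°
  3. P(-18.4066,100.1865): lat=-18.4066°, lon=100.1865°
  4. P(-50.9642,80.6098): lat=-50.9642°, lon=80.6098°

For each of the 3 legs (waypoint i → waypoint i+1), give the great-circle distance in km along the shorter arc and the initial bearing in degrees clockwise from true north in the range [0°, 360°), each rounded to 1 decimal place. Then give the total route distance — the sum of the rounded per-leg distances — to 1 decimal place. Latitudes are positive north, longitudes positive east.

Leg 1: dist=3070.0 km, bearing=171.9°
Leg 2: dist=5816.1 km, bearing=256.5°
Leg 3: dist=4010.7 km, bearing=201.0°
Total: 12896.8 km

Leg 1: φ1=0.2535230, φ2=-0.2237774, Δφ=-0.4773004, Δλ=0.0668409 rad; a=sin²(Δφ/2)+cosφ1·cosφ2·sin²(Δλ/2)=0.0569347234; c=2·atan2(√a, √(1-a))=0.481868472; dist=6371·c=3069.984 ≈ 3070.0 km; running total=3070.0 km
Leg 1 bearing: y=sinΔλ·cosφ2=0.06512576, x=cosφ1·sinφ2-sinφ1·cosφ2·cosΔλ=-0.45883688; θ=atan2(y, x)=171.9216° ≈ 171.9°
Leg 2: φ1=-0.2237774, φ2=-0.3212558, Δφ=-0.0974784, Δλ=-0.9457171 rad; a=sin²(Δφ/2)+cosφ1·cosφ2·sin²(Δλ/2)=0.1942740652; c=2·atan2(√a, √(1-a))=0.912902201; dist=6371·c=5816.100 ≈ 5816.1 km; running total=8886.1 km
Leg 2 bearing: y=sinΔλ·cosφ2=-0.76942999, x=cosφ1·sinφ2-sinφ1·cosφ2·cosΔλ=-0.18467297; θ=atan2(y, x)=-103.4964° <0 so +360° → 256.5036° ≈ 256.5°
Leg 3: φ1=-0.3212558, φ2=-0.8894931, Δφ=-0.5682373, Δλ=-0.3416779 rad; a=sin²(Δφ/2)+cosφ1·cosφ2·sin²(Δλ/2)=0.0958466214; c=2·atan2(√a, √(1-a))=0.629525855; dist=6371·c=4010.709 ≈ 4010.7 km; running total=12896.8 km
Leg 3 bearing: y=sinΔλ·cosφ2=-0.21102807, x=cosφ1·sinφ2-sinφ1·cosφ2·cosΔλ=-0.54964292; θ=atan2(y, x)=-158.9964° <0 so +360° → 201.0036° ≈ 201.0°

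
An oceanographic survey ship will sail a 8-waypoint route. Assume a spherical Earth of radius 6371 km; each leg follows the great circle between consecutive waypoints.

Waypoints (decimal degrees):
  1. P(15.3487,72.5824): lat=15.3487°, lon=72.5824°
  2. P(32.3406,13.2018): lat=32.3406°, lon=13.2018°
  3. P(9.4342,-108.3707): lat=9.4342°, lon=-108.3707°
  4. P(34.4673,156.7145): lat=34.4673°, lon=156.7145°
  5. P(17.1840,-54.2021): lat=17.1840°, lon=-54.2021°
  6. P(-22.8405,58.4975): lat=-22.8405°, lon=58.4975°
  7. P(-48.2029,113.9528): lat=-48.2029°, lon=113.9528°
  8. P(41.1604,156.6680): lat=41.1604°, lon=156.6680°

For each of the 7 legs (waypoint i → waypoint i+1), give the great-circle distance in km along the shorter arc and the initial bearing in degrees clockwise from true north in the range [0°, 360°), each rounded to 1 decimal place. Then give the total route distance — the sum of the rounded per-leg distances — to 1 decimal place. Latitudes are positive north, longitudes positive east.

Leg 1: dist=6247.0 km, bearing=298.9°
Leg 2: dist=12276.7 km, bearing=296.3°
Leg 3: dist=9860.4 km, bearing=304.8°
Leg 4: dist=13406.4 km, bearing=34.8°
Leg 5: dist=13013.1 km, bearing=107.4°
Leg 6: dist=5602.1 km, bearing=134.5°
Leg 7: dist=10786.7 km, bearing=31.0°
Total: 71192.4 km

Leg 1: φ1=0.2678854, φ2=0.5644500, Δφ=0.2965646, Δλ=-1.0363870 rad; a=sin²(Δφ/2)+cosφ1·cosφ2·sin²(Δλ/2)=0.2217120954; c=2·atan2(√a, √(1-a))=0.980537819; dist=6371·c=6247.006 ≈ 6247.0 km; running total=6247.0 km
Leg 1 bearing: y=sinΔλ·cosφ2=-0.72708062, x=cosφ1·sinφ2-sinφ1·cosφ2·cosΔλ=0.40196659; θ=atan2(y, x)=-61.0640° <0 so +360° → 298.9360° ≈ 298.9°
Leg 2: φ1=0.5644500, φ2=0.1646579, Δφ=-0.3997921, Δλ=-2.1218404 rad; a=sin²(Δφ/2)+cosφ1·cosφ2·sin²(Δλ/2)=0.6743458741; c=2·atan2(√a, √(1-a))=1.926971208; dist=6371·c=12276.734 ≈ 12276.7 km; running total=18523.7 km
Leg 2 bearing: y=sinΔλ·cosφ2=-0.84045490, x=cosφ1·sinφ2-sinφ1·cosφ2·cosΔλ=0.41478866; θ=atan2(y, x)=-63.7323° <0 so +360° → 296.2677° ≈ 296.3°
Leg 3: φ1=0.1646579, φ2=0.6015679, Δφ=0.4369100, Δλ=4.6266095 rad; a=sin²(Δφ/2)+cosφ1·cosφ2·sin²(Δλ/2)=0.4884567395; c=2·atan2(√a, √(1-a))=1.547707755; dist=6371·c=9860.446 ≈ 9860.4 km; running total=28384.1 km
Leg 3 bearing: y=sinΔλ·cosφ2=-0.82141798, x=cosφ1·sinφ2-sinφ1·cosφ2·cosΔλ=0.56985921; θ=atan2(y, x)=-55.2490° <0 so +360° → 304.7510° ≈ 304.8°
Leg 4: φ1=0.6015679, φ2=0.2999174, Δφ=-0.3016505, Δλ=-3.6811891 rad; a=sin²(Δφ/2)+cosφ1·cosφ2·sin²(Δλ/2)=0.7542669646; c=2·atan2(√a, √(1-a))=2.104277589; dist=6371·c=13406.353 ≈ 13406.4 km; running total=41790.5 km
Leg 4 bearing: y=sinΔλ·cosφ2=0.49085472, x=cosφ1·sinφ2-sinφ1·cosφ2·cosΔλ=0.70742836; θ=atan2(y, x)=34.7552° ≈ 34.8°
Leg 5: φ1=0.2999174, φ2=-0.3986419, Δφ=-0.6985593, Δλ=1.9669791 rad; a=sin²(Δφ/2)+cosφ1·cosφ2·sin²(Δλ/2)=0.7272229655; c=2·atan2(√a, √(1-a))=2.042546434; dist=6371·c=13013.063 ≈ 13013.1 km; running total=54803.6 km
Leg 5 bearing: y=sinΔλ·cosφ2=0.85020344, x=cosφ1·sinφ2-sinφ1·cosφ2·cosΔλ=-0.26576871; θ=atan2(y, x)=107.3589° ≈ 107.4°
Leg 6: φ1=-0.3986419, φ2=-0.8412993, Δφ=-0.4426574, Δλ=0.9678776 rad; a=sin²(Δφ/2)+cosφ1·cosφ2·sin²(Δλ/2)=0.1811583627; c=2·atan2(√a, √(1-a))=0.879309387; dist=6371·c=5602.080 ≈ 5602.1 km; running total=60405.7 km
Leg 6 bearing: y=sinΔλ·cosφ2=0.54898108, x=cosφ1·sinφ2-sinφ1·cosφ2·cosΔλ=-0.54035156; θ=atan2(y, x)=134.5461° ≈ 134.5°
Leg 7: φ1=-0.8412993, φ2=0.7183845, Δφ=1.5596838, Δλ=0.7455209 rad; a=sin²(Δφ/2)+cosφ1·cosφ2·sin²(Δλ/2)=0.5609967946; c=2·atan2(√a, √(1-a))=1.693094554; dist=6371·c=10786.705 ≈ 10786.7 km; running total=71192.4 km
Leg 7 bearing: y=sinΔλ·cosφ2=0.51071282, x=cosφ1·sinφ2-sinφ1·cosφ2·cosΔλ=0.85105228; θ=atan2(y, x)=30.9678° ≈ 31.0°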